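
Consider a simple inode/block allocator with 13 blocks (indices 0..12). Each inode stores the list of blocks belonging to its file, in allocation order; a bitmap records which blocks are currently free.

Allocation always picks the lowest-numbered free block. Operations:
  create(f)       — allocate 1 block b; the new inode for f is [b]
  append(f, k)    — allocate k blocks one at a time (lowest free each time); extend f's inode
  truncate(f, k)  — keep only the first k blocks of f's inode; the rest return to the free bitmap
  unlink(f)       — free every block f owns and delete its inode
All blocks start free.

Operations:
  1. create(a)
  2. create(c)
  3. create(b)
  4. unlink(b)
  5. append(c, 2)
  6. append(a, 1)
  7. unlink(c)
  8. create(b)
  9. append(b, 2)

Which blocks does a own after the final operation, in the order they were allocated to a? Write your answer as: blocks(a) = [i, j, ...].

[1] create(a) — a=0 (map F............)
[2] create(c) — a=0 c=1 (map FF...........)
[3] create(b) — a=0 b=2 c=1 (map FFF..........)
[4] unlink(b) — a=0 c=1 (map FF...........)
[5] append(c, 2) — a=0 c=1,2,3 (map FFFF.........)
[6] append(a, 1) — a=0,4 c=1,2,3 (map FFFFF........)
[7] unlink(c) — a=0,4 (map F...F........)
[8] create(b) — a=0,4 b=1 (map FF..F........)
[9] append(b, 2) — a=0,4 b=1,2,3 (map FFFFF........)

blocks(a) = [0, 4]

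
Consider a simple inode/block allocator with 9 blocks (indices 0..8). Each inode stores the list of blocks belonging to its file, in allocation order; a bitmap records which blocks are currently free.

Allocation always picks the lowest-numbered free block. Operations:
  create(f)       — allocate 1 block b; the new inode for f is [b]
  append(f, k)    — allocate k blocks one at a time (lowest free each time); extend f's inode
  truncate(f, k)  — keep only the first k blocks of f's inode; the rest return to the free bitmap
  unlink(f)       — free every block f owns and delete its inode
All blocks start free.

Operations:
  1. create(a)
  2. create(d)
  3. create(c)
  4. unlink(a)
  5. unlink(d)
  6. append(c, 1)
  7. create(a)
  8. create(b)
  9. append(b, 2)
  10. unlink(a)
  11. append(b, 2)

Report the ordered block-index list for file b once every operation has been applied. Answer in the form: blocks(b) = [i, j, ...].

blocks(b) = [3, 4, 5, 1, 6]

after create(a) → a:[0]  free=[F........]
after create(d) → a:[0], d:[1]  free=[FF.......]
after create(c) → a:[0], c:[2], d:[1]  free=[FFF......]
after unlink(a) → c:[2], d:[1]  free=[.FF......]
after unlink(d) → c:[2]  free=[..F......]
after append(c, 1) → c:[2, 0]  free=[F.F......]
after create(a) → a:[1], c:[2, 0]  free=[FFF......]
after create(b) → a:[1], b:[3], c:[2, 0]  free=[FFFF.....]
after append(b, 2) → a:[1], b:[3, 4, 5], c:[2, 0]  free=[FFFFFF...]
after unlink(a) → b:[3, 4, 5], c:[2, 0]  free=[F.FFFF...]
after append(b, 2) → b:[3, 4, 5, 1, 6], c:[2, 0]  free=[FFFFFFF..]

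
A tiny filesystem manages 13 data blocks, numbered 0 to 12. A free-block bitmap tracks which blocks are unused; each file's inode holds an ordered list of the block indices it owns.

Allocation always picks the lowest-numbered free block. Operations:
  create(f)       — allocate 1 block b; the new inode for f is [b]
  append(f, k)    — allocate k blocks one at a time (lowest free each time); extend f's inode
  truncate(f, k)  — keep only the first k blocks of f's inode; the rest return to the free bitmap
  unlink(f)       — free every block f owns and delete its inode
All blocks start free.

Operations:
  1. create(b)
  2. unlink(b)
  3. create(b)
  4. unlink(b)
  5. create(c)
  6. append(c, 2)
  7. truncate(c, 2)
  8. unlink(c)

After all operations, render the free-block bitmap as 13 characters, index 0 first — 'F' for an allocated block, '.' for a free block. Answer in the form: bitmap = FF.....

  1. create(b)  ⇒  F............  {b→[0]}
  2. unlink(b)  ⇒  .............  {}
  3. create(b)  ⇒  F............  {b→[0]}
  4. unlink(b)  ⇒  .............  {}
  5. create(c)  ⇒  F............  {c→[0]}
  6. append(c, 2)  ⇒  FFF..........  {c→[0, 1, 2]}
  7. truncate(c, 2)  ⇒  FF...........  {c→[0, 1]}
  8. unlink(c)  ⇒  .............  {}

bitmap = .............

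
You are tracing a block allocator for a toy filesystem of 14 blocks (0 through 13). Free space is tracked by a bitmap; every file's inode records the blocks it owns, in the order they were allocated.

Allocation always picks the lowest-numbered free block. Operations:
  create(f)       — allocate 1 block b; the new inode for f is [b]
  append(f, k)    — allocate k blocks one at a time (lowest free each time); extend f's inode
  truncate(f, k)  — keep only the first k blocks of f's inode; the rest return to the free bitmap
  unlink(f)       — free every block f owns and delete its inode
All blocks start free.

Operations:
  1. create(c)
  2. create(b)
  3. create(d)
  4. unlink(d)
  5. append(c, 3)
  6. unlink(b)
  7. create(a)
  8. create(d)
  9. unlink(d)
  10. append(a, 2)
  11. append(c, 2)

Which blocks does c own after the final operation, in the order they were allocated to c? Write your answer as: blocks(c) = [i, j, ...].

  1. create(c)  ⇒  F.............  {c→[0]}
  2. create(b)  ⇒  FF............  {b→[1]; c→[0]}
  3. create(d)  ⇒  FFF...........  {b→[1]; c→[0]; d→[2]}
  4. unlink(d)  ⇒  FF............  {b→[1]; c→[0]}
  5. append(c, 3)  ⇒  FFFFF.........  {b→[1]; c→[0, 2, 3, 4]}
  6. unlink(b)  ⇒  F.FFF.........  {c→[0, 2, 3, 4]}
  7. create(a)  ⇒  FFFFF.........  {a→[1]; c→[0, 2, 3, 4]}
  8. create(d)  ⇒  FFFFFF........  {a→[1]; c→[0, 2, 3, 4]; d→[5]}
  9. unlink(d)  ⇒  FFFFF.........  {a→[1]; c→[0, 2, 3, 4]}
  10. append(a, 2)  ⇒  FFFFFFF.......  {a→[1, 5, 6]; c→[0, 2, 3, 4]}
  11. append(c, 2)  ⇒  FFFFFFFFF.....  {a→[1, 5, 6]; c→[0, 2, 3, 4, 7, 8]}

blocks(c) = [0, 2, 3, 4, 7, 8]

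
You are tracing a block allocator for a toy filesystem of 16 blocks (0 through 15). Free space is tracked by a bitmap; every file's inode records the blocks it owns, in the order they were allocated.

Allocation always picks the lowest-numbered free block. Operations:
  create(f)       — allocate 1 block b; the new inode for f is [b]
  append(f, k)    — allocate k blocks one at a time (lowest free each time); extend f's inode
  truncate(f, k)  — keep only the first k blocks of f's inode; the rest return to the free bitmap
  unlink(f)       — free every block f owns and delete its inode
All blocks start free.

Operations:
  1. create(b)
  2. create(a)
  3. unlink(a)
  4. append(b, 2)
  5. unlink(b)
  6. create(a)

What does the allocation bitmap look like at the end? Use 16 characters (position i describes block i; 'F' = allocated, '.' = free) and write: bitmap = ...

[1] create(b) — b=0 (map F...............)
[2] create(a) — a=1 b=0 (map FF..............)
[3] unlink(a) — b=0 (map F...............)
[4] append(b, 2) — b=0,1,2 (map FFF.............)
[5] unlink(b) —  (map ................)
[6] create(a) — a=0 (map F...............)

bitmap = F...............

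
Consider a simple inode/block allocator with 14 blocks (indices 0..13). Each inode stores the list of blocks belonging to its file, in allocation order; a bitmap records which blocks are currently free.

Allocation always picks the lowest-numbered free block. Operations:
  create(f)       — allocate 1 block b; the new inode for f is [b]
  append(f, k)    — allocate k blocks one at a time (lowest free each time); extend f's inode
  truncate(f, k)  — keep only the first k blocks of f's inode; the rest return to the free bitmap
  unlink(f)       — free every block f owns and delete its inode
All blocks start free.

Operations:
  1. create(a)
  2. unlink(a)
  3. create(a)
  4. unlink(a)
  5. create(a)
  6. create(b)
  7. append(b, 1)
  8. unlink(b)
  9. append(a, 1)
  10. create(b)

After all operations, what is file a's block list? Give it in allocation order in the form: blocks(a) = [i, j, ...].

after create(a) → a:[0]  free=[F.............]
after unlink(a) →   free=[..............]
after create(a) → a:[0]  free=[F.............]
after unlink(a) →   free=[..............]
after create(a) → a:[0]  free=[F.............]
after create(b) → a:[0], b:[1]  free=[FF............]
after append(b, 1) → a:[0], b:[1, 2]  free=[FFF...........]
after unlink(b) → a:[0]  free=[F.............]
after append(a, 1) → a:[0, 1]  free=[FF............]
after create(b) → a:[0, 1], b:[2]  free=[FFF...........]

blocks(a) = [0, 1]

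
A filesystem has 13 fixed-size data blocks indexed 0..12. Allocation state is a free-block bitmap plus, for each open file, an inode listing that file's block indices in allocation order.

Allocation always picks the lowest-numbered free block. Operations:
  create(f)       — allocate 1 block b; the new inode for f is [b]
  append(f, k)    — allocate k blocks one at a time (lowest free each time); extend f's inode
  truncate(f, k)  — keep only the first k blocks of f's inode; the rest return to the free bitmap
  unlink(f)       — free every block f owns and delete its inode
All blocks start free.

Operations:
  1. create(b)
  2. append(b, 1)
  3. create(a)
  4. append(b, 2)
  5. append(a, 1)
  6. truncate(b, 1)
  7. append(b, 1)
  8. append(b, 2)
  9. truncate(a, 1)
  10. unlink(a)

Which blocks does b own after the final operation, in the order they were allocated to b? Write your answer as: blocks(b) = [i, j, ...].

blocks(b) = [0, 1, 3, 4]

create(b): bitmap=F............ | b=[0]
append(b, 1): bitmap=FF........... | b=[0, 1]
create(a): bitmap=FFF.......... | a=[2] b=[0, 1]
append(b, 2): bitmap=FFFFF........ | a=[2] b=[0, 1, 3, 4]
append(a, 1): bitmap=FFFFFF....... | a=[2, 5] b=[0, 1, 3, 4]
truncate(b, 1): bitmap=F.F..F....... | a=[2, 5] b=[0]
append(b, 1): bitmap=FFF..F....... | a=[2, 5] b=[0, 1]
append(b, 2): bitmap=FFFFFF....... | a=[2, 5] b=[0, 1, 3, 4]
truncate(a, 1): bitmap=FFFFF........ | a=[2] b=[0, 1, 3, 4]
unlink(a): bitmap=FF.FF........ | b=[0, 1, 3, 4]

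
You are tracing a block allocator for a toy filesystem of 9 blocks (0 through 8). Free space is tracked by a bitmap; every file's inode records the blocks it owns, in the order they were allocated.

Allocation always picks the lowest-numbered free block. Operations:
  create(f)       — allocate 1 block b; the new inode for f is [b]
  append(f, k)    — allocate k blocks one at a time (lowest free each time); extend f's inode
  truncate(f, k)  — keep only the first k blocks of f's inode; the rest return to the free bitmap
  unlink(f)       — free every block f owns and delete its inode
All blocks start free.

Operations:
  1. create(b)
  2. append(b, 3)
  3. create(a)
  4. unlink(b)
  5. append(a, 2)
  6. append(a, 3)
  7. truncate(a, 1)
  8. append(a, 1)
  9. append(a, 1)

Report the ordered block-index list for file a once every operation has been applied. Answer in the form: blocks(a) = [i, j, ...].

blocks(a) = [4, 0, 1]

  1. create(b)  ⇒  F........  {b→[0]}
  2. append(b, 3)  ⇒  FFFF.....  {b→[0, 1, 2, 3]}
  3. create(a)  ⇒  FFFFF....  {a→[4]; b→[0, 1, 2, 3]}
  4. unlink(b)  ⇒  ....F....  {a→[4]}
  5. append(a, 2)  ⇒  FF..F....  {a→[4, 0, 1]}
  6. append(a, 3)  ⇒  FFFFFF...  {a→[4, 0, 1, 2, 3, 5]}
  7. truncate(a, 1)  ⇒  ....F....  {a→[4]}
  8. append(a, 1)  ⇒  F...F....  {a→[4, 0]}
  9. append(a, 1)  ⇒  FF..F....  {a→[4, 0, 1]}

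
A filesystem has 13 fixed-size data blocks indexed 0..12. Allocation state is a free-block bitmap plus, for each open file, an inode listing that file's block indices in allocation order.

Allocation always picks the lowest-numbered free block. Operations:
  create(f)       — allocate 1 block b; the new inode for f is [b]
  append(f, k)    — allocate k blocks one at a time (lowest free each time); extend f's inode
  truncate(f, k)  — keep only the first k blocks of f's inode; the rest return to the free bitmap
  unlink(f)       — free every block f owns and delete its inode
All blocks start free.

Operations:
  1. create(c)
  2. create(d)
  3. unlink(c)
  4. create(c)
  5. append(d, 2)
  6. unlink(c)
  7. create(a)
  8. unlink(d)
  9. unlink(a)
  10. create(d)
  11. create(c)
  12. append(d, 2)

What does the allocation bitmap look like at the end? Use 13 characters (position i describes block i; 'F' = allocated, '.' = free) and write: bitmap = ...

bitmap = FFFF.........

create(c): bitmap=F............ | c=[0]
create(d): bitmap=FF........... | c=[0] d=[1]
unlink(c): bitmap=.F........... | d=[1]
create(c): bitmap=FF........... | c=[0] d=[1]
append(d, 2): bitmap=FFFF......... | c=[0] d=[1, 2, 3]
unlink(c): bitmap=.FFF......... | d=[1, 2, 3]
create(a): bitmap=FFFF......... | a=[0] d=[1, 2, 3]
unlink(d): bitmap=F............ | a=[0]
unlink(a): bitmap=............. | 
create(d): bitmap=F............ | d=[0]
create(c): bitmap=FF........... | c=[1] d=[0]
append(d, 2): bitmap=FFFF......... | c=[1] d=[0, 2, 3]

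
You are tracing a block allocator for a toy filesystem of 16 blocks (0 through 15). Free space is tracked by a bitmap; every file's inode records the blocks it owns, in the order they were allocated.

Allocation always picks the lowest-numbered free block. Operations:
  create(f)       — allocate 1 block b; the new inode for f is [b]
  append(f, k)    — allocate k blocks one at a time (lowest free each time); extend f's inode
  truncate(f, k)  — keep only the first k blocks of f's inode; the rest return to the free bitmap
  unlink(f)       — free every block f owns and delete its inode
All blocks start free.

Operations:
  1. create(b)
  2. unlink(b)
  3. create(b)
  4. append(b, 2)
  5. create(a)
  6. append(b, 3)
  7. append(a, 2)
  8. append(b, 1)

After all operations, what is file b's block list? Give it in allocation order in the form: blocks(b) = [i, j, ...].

blocks(b) = [0, 1, 2, 4, 5, 6, 9]

after create(b) → b:[0]  free=[F...............]
after unlink(b) →   free=[................]
after create(b) → b:[0]  free=[F...............]
after append(b, 2) → b:[0, 1, 2]  free=[FFF.............]
after create(a) → a:[3], b:[0, 1, 2]  free=[FFFF............]
after append(b, 3) → a:[3], b:[0, 1, 2, 4, 5, 6]  free=[FFFFFFF.........]
after append(a, 2) → a:[3, 7, 8], b:[0, 1, 2, 4, 5, 6]  free=[FFFFFFFFF.......]
after append(b, 1) → a:[3, 7, 8], b:[0, 1, 2, 4, 5, 6, 9]  free=[FFFFFFFFFF......]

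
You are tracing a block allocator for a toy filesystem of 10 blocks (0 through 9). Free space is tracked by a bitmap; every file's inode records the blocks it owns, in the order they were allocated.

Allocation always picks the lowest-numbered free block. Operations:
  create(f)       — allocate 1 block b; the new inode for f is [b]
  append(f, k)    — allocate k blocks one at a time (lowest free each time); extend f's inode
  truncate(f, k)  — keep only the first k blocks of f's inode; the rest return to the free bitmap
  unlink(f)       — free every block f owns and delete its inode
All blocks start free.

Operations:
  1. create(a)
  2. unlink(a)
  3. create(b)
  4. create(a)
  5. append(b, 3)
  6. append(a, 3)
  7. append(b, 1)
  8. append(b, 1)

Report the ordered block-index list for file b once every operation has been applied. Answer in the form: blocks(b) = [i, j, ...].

blocks(b) = [0, 2, 3, 4, 8, 9]

create(a): bitmap=F......... | a=[0]
unlink(a): bitmap=.......... | 
create(b): bitmap=F......... | b=[0]
create(a): bitmap=FF........ | a=[1] b=[0]
append(b, 3): bitmap=FFFFF..... | a=[1] b=[0, 2, 3, 4]
append(a, 3): bitmap=FFFFFFFF.. | a=[1, 5, 6, 7] b=[0, 2, 3, 4]
append(b, 1): bitmap=FFFFFFFFF. | a=[1, 5, 6, 7] b=[0, 2, 3, 4, 8]
append(b, 1): bitmap=FFFFFFFFFF | a=[1, 5, 6, 7] b=[0, 2, 3, 4, 8, 9]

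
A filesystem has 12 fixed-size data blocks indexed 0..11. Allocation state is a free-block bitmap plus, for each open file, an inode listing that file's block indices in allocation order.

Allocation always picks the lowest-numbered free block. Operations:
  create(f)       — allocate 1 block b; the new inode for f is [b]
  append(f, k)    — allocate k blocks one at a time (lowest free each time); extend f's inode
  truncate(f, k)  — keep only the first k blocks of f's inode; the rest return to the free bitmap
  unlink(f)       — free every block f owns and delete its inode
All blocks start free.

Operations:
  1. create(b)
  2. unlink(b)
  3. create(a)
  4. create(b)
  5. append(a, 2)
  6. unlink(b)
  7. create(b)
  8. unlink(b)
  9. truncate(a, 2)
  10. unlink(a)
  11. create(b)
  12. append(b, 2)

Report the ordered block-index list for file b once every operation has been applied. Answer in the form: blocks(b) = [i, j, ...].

  1. create(b)  ⇒  F...........  {b→[0]}
  2. unlink(b)  ⇒  ............  {}
  3. create(a)  ⇒  F...........  {a→[0]}
  4. create(b)  ⇒  FF..........  {a→[0]; b→[1]}
  5. append(a, 2)  ⇒  FFFF........  {a→[0, 2, 3]; b→[1]}
  6. unlink(b)  ⇒  F.FF........  {a→[0, 2, 3]}
  7. create(b)  ⇒  FFFF........  {a→[0, 2, 3]; b→[1]}
  8. unlink(b)  ⇒  F.FF........  {a→[0, 2, 3]}
  9. truncate(a, 2)  ⇒  F.F.........  {a→[0, 2]}
  10. unlink(a)  ⇒  ............  {}
  11. create(b)  ⇒  F...........  {b→[0]}
  12. append(b, 2)  ⇒  FFF.........  {b→[0, 1, 2]}

blocks(b) = [0, 1, 2]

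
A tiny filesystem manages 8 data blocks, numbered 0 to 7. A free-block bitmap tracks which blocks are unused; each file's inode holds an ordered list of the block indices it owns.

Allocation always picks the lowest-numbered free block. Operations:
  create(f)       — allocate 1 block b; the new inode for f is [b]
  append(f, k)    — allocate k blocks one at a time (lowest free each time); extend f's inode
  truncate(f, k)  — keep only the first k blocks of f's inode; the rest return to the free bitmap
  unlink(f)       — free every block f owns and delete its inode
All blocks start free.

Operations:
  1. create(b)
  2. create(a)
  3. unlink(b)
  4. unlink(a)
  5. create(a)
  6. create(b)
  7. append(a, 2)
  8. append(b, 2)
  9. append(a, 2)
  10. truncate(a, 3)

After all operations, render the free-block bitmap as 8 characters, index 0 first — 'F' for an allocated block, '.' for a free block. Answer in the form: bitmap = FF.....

  1. create(b)  ⇒  F.......  {b→[0]}
  2. create(a)  ⇒  FF......  {a→[1]; b→[0]}
  3. unlink(b)  ⇒  .F......  {a→[1]}
  4. unlink(a)  ⇒  ........  {}
  5. create(a)  ⇒  F.......  {a→[0]}
  6. create(b)  ⇒  FF......  {a→[0]; b→[1]}
  7. append(a, 2)  ⇒  FFFF....  {a→[0, 2, 3]; b→[1]}
  8. append(b, 2)  ⇒  FFFFFF..  {a→[0, 2, 3]; b→[1, 4, 5]}
  9. append(a, 2)  ⇒  FFFFFFFF  {a→[0, 2, 3, 6, 7]; b→[1, 4, 5]}
  10. truncate(a, 3)  ⇒  FFFFFF..  {a→[0, 2, 3]; b→[1, 4, 5]}

bitmap = FFFFFF..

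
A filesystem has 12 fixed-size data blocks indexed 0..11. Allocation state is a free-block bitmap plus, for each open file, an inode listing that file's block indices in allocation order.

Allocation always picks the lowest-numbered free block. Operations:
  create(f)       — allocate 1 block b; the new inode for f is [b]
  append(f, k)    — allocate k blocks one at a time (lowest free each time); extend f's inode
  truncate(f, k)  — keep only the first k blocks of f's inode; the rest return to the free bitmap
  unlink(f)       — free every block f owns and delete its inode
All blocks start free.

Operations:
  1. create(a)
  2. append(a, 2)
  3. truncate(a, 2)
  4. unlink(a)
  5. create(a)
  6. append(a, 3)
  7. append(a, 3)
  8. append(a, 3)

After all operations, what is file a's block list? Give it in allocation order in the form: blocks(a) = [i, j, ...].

  1. create(a)  ⇒  F...........  {a→[0]}
  2. append(a, 2)  ⇒  FFF.........  {a→[0, 1, 2]}
  3. truncate(a, 2)  ⇒  FF..........  {a→[0, 1]}
  4. unlink(a)  ⇒  ............  {}
  5. create(a)  ⇒  F...........  {a→[0]}
  6. append(a, 3)  ⇒  FFFF........  {a→[0, 1, 2, 3]}
  7. append(a, 3)  ⇒  FFFFFFF.....  {a→[0, 1, 2, 3, 4, 5, 6]}
  8. append(a, 3)  ⇒  FFFFFFFFFF..  {a→[0, 1, 2, 3, 4, 5, 6, 7, 8, 9]}

blocks(a) = [0, 1, 2, 3, 4, 5, 6, 7, 8, 9]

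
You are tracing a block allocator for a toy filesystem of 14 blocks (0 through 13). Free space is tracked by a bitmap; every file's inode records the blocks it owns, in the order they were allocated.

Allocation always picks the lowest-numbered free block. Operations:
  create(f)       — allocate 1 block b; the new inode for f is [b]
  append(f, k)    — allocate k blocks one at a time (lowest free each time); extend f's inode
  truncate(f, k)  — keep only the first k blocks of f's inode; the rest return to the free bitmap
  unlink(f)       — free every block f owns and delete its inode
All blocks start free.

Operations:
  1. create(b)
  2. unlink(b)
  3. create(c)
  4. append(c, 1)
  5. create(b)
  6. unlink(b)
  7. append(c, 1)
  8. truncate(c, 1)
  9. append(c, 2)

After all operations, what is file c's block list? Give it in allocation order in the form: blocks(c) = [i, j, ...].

blocks(c) = [0, 1, 2]

after create(b) → b:[0]  free=[F.............]
after unlink(b) →   free=[..............]
after create(c) → c:[0]  free=[F.............]
after append(c, 1) → c:[0, 1]  free=[FF............]
after create(b) → b:[2], c:[0, 1]  free=[FFF...........]
after unlink(b) → c:[0, 1]  free=[FF............]
after append(c, 1) → c:[0, 1, 2]  free=[FFF...........]
after truncate(c, 1) → c:[0]  free=[F.............]
after append(c, 2) → c:[0, 1, 2]  free=[FFF...........]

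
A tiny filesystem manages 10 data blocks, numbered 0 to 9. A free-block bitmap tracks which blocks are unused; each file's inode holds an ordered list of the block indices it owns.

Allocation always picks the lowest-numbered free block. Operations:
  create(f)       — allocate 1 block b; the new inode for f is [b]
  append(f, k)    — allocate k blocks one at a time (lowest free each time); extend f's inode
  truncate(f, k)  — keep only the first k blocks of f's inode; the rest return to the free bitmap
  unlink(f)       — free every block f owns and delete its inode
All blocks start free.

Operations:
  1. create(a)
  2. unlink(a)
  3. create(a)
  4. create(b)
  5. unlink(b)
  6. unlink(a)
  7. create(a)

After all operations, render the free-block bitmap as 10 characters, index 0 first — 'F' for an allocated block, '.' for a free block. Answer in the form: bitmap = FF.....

bitmap = F.........

after create(a) → a:[0]  free=[F.........]
after unlink(a) →   free=[..........]
after create(a) → a:[0]  free=[F.........]
after create(b) → a:[0], b:[1]  free=[FF........]
after unlink(b) → a:[0]  free=[F.........]
after unlink(a) →   free=[..........]
after create(a) → a:[0]  free=[F.........]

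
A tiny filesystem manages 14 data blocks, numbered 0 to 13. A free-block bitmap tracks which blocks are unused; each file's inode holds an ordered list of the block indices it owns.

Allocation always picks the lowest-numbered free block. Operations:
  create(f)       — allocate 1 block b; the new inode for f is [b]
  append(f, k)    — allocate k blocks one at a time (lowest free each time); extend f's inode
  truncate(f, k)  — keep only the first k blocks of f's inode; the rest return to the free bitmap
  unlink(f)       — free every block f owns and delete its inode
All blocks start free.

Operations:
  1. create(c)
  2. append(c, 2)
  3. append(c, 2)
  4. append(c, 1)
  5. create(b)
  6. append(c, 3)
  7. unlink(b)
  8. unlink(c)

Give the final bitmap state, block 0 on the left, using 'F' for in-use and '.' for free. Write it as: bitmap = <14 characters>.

create(c): bitmap=F............. | c=[0]
append(c, 2): bitmap=FFF........... | c=[0, 1, 2]
append(c, 2): bitmap=FFFFF......... | c=[0, 1, 2, 3, 4]
append(c, 1): bitmap=FFFFFF........ | c=[0, 1, 2, 3, 4, 5]
create(b): bitmap=FFFFFFF....... | b=[6] c=[0, 1, 2, 3, 4, 5]
append(c, 3): bitmap=FFFFFFFFFF.... | b=[6] c=[0, 1, 2, 3, 4, 5, 7, 8, 9]
unlink(b): bitmap=FFFFFF.FFF.... | c=[0, 1, 2, 3, 4, 5, 7, 8, 9]
unlink(c): bitmap=.............. | 

bitmap = ..............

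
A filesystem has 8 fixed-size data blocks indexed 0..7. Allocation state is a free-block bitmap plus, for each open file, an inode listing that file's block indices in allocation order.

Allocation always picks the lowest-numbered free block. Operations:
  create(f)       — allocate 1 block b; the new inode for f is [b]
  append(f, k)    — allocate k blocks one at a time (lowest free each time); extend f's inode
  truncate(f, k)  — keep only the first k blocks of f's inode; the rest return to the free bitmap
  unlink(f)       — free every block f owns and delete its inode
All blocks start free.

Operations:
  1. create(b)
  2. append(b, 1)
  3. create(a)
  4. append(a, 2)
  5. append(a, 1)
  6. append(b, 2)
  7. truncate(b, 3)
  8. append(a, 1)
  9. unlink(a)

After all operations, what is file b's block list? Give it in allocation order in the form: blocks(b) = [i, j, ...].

blocks(b) = [0, 1, 6]

after create(b) → b:[0]  free=[F.......]
after append(b, 1) → b:[0, 1]  free=[FF......]
after create(a) → a:[2], b:[0, 1]  free=[FFF.....]
after append(a, 2) → a:[2, 3, 4], b:[0, 1]  free=[FFFFF...]
after append(a, 1) → a:[2, 3, 4, 5], b:[0, 1]  free=[FFFFFF..]
after append(b, 2) → a:[2, 3, 4, 5], b:[0, 1, 6, 7]  free=[FFFFFFFF]
after truncate(b, 3) → a:[2, 3, 4, 5], b:[0, 1, 6]  free=[FFFFFFF.]
after append(a, 1) → a:[2, 3, 4, 5, 7], b:[0, 1, 6]  free=[FFFFFFFF]
after unlink(a) → b:[0, 1, 6]  free=[FF....F.]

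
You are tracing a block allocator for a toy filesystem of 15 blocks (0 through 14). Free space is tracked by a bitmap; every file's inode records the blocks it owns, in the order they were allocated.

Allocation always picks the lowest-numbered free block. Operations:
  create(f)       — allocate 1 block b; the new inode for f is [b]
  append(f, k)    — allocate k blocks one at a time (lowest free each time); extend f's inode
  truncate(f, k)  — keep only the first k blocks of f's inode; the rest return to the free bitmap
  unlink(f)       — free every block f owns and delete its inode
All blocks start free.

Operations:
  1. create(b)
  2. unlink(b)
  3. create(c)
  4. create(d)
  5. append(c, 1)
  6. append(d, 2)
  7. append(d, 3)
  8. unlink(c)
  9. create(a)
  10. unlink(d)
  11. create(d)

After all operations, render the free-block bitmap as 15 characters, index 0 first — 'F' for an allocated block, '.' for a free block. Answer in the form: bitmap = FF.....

[1] create(b) — b=0 (map F..............)
[2] unlink(b) —  (map ...............)
[3] create(c) — c=0 (map F..............)
[4] create(d) — c=0 d=1 (map FF.............)
[5] append(c, 1) — c=0,2 d=1 (map FFF............)
[6] append(d, 2) — c=0,2 d=1,3,4 (map FFFFF..........)
[7] append(d, 3) — c=0,2 d=1,3,4,5,6,7 (map FFFFFFFF.......)
[8] unlink(c) — d=1,3,4,5,6,7 (map .F.FFFFF.......)
[9] create(a) — a=0 d=1,3,4,5,6,7 (map FF.FFFFF.......)
[10] unlink(d) — a=0 (map F..............)
[11] create(d) — a=0 d=1 (map FF.............)

bitmap = FF.............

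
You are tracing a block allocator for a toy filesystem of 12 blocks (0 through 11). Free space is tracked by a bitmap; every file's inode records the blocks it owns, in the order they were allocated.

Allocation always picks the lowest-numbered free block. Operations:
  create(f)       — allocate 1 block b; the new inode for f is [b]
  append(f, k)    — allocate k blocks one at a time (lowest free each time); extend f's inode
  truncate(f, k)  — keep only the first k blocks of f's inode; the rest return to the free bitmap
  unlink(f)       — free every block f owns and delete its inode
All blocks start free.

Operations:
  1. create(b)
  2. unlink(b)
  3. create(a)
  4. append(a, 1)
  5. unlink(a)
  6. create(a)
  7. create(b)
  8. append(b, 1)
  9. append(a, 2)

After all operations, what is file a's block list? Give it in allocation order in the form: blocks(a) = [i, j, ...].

after create(b) → b:[0]  free=[F...........]
after unlink(b) →   free=[............]
after create(a) → a:[0]  free=[F...........]
after append(a, 1) → a:[0, 1]  free=[FF..........]
after unlink(a) →   free=[............]
after create(a) → a:[0]  free=[F...........]
after create(b) → a:[0], b:[1]  free=[FF..........]
after append(b, 1) → a:[0], b:[1, 2]  free=[FFF.........]
after append(a, 2) → a:[0, 3, 4], b:[1, 2]  free=[FFFFF.......]

blocks(a) = [0, 3, 4]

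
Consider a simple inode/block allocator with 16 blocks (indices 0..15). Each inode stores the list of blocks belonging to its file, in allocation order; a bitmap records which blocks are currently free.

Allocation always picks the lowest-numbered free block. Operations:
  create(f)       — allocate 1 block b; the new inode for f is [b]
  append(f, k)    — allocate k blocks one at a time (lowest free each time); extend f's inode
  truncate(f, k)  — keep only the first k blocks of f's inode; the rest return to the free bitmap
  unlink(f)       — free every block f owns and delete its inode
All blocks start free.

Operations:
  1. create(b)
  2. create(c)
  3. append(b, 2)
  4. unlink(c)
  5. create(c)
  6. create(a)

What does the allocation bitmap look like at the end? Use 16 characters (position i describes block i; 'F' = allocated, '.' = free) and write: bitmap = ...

bitmap = FFFFF...........

  1. create(b)  ⇒  F...............  {b→[0]}
  2. create(c)  ⇒  FF..............  {b→[0]; c→[1]}
  3. append(b, 2)  ⇒  FFFF............  {b→[0, 2, 3]; c→[1]}
  4. unlink(c)  ⇒  F.FF............  {b→[0, 2, 3]}
  5. create(c)  ⇒  FFFF............  {b→[0, 2, 3]; c→[1]}
  6. create(a)  ⇒  FFFFF...........  {a→[4]; b→[0, 2, 3]; c→[1]}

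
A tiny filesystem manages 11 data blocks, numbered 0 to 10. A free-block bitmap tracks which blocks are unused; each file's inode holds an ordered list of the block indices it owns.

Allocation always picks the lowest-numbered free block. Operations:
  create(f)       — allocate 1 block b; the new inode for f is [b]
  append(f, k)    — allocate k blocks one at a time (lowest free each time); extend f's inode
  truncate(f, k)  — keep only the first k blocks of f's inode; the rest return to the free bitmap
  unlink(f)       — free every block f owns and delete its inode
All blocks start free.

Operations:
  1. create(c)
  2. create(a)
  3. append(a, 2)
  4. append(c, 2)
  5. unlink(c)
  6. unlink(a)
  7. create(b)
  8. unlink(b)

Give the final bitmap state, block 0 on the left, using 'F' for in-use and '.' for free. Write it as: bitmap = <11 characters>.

bitmap = ...........

after create(c) → c:[0]  free=[F..........]
after create(a) → a:[1], c:[0]  free=[FF.........]
after append(a, 2) → a:[1, 2, 3], c:[0]  free=[FFFF.......]
after append(c, 2) → a:[1, 2, 3], c:[0, 4, 5]  free=[FFFFFF.....]
after unlink(c) → a:[1, 2, 3]  free=[.FFF.......]
after unlink(a) →   free=[...........]
after create(b) → b:[0]  free=[F..........]
after unlink(b) →   free=[...........]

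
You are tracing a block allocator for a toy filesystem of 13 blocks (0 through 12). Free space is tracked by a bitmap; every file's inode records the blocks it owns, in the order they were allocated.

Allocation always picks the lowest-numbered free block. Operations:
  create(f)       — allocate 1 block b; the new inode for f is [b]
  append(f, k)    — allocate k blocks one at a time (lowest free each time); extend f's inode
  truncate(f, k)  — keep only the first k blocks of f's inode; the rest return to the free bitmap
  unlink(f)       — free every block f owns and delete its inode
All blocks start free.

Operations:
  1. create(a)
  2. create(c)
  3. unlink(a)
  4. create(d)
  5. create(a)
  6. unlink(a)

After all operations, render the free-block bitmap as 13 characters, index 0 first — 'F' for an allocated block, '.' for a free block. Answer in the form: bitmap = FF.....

after create(a) → a:[0]  free=[F............]
after create(c) → a:[0], c:[1]  free=[FF...........]
after unlink(a) → c:[1]  free=[.F...........]
after create(d) → c:[1], d:[0]  free=[FF...........]
after create(a) → a:[2], c:[1], d:[0]  free=[FFF..........]
after unlink(a) → c:[1], d:[0]  free=[FF...........]

bitmap = FF...........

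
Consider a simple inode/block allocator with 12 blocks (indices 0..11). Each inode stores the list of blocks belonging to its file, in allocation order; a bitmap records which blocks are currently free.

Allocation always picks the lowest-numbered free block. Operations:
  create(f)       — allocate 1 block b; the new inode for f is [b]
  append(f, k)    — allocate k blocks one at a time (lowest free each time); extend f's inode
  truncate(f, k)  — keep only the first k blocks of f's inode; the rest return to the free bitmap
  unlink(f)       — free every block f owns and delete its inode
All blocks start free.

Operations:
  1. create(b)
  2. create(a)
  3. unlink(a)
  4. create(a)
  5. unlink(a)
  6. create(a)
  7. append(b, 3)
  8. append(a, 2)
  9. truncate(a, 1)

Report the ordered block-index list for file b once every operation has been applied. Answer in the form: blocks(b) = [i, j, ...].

  1. create(b)  ⇒  F...........  {b→[0]}
  2. create(a)  ⇒  FF..........  {a→[1]; b→[0]}
  3. unlink(a)  ⇒  F...........  {b→[0]}
  4. create(a)  ⇒  FF..........  {a→[1]; b→[0]}
  5. unlink(a)  ⇒  F...........  {b→[0]}
  6. create(a)  ⇒  FF..........  {a→[1]; b→[0]}
  7. append(b, 3)  ⇒  FFFFF.......  {a→[1]; b→[0, 2, 3, 4]}
  8. append(a, 2)  ⇒  FFFFFFF.....  {a→[1, 5, 6]; b→[0, 2, 3, 4]}
  9. truncate(a, 1)  ⇒  FFFFF.......  {a→[1]; b→[0, 2, 3, 4]}

blocks(b) = [0, 2, 3, 4]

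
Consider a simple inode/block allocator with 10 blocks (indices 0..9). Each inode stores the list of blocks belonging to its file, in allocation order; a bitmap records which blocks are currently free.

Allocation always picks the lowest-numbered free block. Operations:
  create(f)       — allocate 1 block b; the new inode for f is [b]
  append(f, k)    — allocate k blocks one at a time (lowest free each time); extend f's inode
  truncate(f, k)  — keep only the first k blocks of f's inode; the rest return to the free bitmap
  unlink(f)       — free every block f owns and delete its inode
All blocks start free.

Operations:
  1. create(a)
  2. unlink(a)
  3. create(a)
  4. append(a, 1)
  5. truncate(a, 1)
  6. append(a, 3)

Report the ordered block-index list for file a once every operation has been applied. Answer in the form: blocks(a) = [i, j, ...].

[1] create(a) — a=0 (map F.........)
[2] unlink(a) —  (map ..........)
[3] create(a) — a=0 (map F.........)
[4] append(a, 1) — a=0,1 (map FF........)
[5] truncate(a, 1) — a=0 (map F.........)
[6] append(a, 3) — a=0,1,2,3 (map FFFF......)

blocks(a) = [0, 1, 2, 3]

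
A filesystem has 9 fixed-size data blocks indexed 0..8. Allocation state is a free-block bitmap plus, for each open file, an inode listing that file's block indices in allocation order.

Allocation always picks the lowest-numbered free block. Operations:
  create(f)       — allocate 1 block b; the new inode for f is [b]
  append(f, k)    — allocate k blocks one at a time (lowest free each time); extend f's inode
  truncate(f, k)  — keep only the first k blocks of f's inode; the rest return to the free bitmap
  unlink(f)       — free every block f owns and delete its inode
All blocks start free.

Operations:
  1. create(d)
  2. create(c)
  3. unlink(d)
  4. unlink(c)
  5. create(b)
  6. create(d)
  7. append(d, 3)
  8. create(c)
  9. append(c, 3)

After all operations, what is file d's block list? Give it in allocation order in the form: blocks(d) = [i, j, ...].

  1. create(d)  ⇒  F........  {d→[0]}
  2. create(c)  ⇒  FF.......  {c→[1]; d→[0]}
  3. unlink(d)  ⇒  .F.......  {c→[1]}
  4. unlink(c)  ⇒  .........  {}
  5. create(b)  ⇒  F........  {b→[0]}
  6. create(d)  ⇒  FF.......  {b→[0]; d→[1]}
  7. append(d, 3)  ⇒  FFFFF....  {b→[0]; d→[1, 2, 3, 4]}
  8. create(c)  ⇒  FFFFFF...  {b→[0]; c→[5]; d→[1, 2, 3, 4]}
  9. append(c, 3)  ⇒  FFFFFFFFF  {b→[0]; c→[5, 6, 7, 8]; d→[1, 2, 3, 4]}

blocks(d) = [1, 2, 3, 4]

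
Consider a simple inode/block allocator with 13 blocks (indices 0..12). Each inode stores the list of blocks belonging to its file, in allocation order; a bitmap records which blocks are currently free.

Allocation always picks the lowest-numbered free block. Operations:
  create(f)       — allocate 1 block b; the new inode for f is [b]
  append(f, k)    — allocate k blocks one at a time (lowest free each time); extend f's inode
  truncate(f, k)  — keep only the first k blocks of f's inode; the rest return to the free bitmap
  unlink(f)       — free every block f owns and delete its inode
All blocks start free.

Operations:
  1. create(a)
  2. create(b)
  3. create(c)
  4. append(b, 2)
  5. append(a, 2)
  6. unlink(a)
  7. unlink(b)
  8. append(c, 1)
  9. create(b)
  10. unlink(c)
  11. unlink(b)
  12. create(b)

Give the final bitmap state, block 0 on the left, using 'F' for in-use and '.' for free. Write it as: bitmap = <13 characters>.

bitmap = F............

create(a): bitmap=F............ | a=[0]
create(b): bitmap=FF........... | a=[0] b=[1]
create(c): bitmap=FFF.......... | a=[0] b=[1] c=[2]
append(b, 2): bitmap=FFFFF........ | a=[0] b=[1, 3, 4] c=[2]
append(a, 2): bitmap=FFFFFFF...... | a=[0, 5, 6] b=[1, 3, 4] c=[2]
unlink(a): bitmap=.FFFF........ | b=[1, 3, 4] c=[2]
unlink(b): bitmap=..F.......... | c=[2]
append(c, 1): bitmap=F.F.......... | c=[2, 0]
create(b): bitmap=FFF.......... | b=[1] c=[2, 0]
unlink(c): bitmap=.F........... | b=[1]
unlink(b): bitmap=............. | 
create(b): bitmap=F............ | b=[0]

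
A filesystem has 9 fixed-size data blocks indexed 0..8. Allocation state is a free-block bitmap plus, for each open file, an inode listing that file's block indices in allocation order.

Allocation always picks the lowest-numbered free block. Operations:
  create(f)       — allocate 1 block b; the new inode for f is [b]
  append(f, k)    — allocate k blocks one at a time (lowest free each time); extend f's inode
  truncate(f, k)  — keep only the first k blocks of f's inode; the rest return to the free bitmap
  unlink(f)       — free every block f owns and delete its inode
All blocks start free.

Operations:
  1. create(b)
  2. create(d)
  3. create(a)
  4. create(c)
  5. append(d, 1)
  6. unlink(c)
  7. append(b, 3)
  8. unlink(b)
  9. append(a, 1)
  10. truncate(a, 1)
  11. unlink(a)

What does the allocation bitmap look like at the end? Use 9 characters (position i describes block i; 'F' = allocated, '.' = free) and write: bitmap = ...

bitmap = .F..F....

  1. create(b)  ⇒  F........  {b→[0]}
  2. create(d)  ⇒  FF.......  {b→[0]; d→[1]}
  3. create(a)  ⇒  FFF......  {a→[2]; b→[0]; d→[1]}
  4. create(c)  ⇒  FFFF.....  {a→[2]; b→[0]; c→[3]; d→[1]}
  5. append(d, 1)  ⇒  FFFFF....  {a→[2]; b→[0]; c→[3]; d→[1, 4]}
  6. unlink(c)  ⇒  FFF.F....  {a→[2]; b→[0]; d→[1, 4]}
  7. append(b, 3)  ⇒  FFFFFFF..  {a→[2]; b→[0, 3, 5, 6]; d→[1, 4]}
  8. unlink(b)  ⇒  .FF.F....  {a→[2]; d→[1, 4]}
  9. append(a, 1)  ⇒  FFF.F....  {a→[2, 0]; d→[1, 4]}
  10. truncate(a, 1)  ⇒  .FF.F....  {a→[2]; d→[1, 4]}
  11. unlink(a)  ⇒  .F..F....  {d→[1, 4]}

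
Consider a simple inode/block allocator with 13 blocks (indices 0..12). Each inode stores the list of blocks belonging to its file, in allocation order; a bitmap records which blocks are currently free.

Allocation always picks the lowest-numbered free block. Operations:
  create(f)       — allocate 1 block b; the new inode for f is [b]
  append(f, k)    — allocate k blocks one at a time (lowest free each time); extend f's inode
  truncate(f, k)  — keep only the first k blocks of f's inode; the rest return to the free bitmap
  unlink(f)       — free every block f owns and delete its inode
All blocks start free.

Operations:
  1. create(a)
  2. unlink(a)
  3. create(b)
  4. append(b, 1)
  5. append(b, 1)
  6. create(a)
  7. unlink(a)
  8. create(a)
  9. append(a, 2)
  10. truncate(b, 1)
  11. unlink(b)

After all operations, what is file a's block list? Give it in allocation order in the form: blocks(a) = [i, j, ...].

blocks(a) = [3, 4, 5]

create(a): bitmap=F............ | a=[0]
unlink(a): bitmap=............. | 
create(b): bitmap=F............ | b=[0]
append(b, 1): bitmap=FF........... | b=[0, 1]
append(b, 1): bitmap=FFF.......... | b=[0, 1, 2]
create(a): bitmap=FFFF......... | a=[3] b=[0, 1, 2]
unlink(a): bitmap=FFF.......... | b=[0, 1, 2]
create(a): bitmap=FFFF......... | a=[3] b=[0, 1, 2]
append(a, 2): bitmap=FFFFFF....... | a=[3, 4, 5] b=[0, 1, 2]
truncate(b, 1): bitmap=F..FFF....... | a=[3, 4, 5] b=[0]
unlink(b): bitmap=...FFF....... | a=[3, 4, 5]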